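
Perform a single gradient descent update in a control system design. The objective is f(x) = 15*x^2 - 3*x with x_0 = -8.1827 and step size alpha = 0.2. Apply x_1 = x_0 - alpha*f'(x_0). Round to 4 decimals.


We compute the gradient at x_0 and apply the update.
f'(x) = 30*x - 3
f'(-8.1827) = 30*-8.1827 - 3 = -248.481
x_1 = -8.1827 - 0.2*-248.481 = 41.5135


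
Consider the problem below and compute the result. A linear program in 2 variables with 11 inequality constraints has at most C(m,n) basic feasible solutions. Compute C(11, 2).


Each vertex corresponds to some choice of n active constraints out of m, so the number of vertices is at most C(m, n) = m! / (n!(m-n)!).
m = 11, n = 2
Numerator: 11 * 10
Denominator: 2! = 2
C(11, 2) = 55


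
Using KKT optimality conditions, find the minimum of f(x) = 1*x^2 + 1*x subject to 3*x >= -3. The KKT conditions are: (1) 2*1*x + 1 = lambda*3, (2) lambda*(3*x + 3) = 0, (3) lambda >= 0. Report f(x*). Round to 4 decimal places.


Step 1: Try lambda = 0 (constraint inactive).
Stationarity: 2*1*x + 1 = 0
x* = -1/(2*1) = -0.5
Check constraint: 3*-0.5 = -1.5 >= -3 -- satisfied.
Step 2: Compute optimal value.
f(x*) = 1*(-0.5)^2 + 1*(-0.5) = -0.25


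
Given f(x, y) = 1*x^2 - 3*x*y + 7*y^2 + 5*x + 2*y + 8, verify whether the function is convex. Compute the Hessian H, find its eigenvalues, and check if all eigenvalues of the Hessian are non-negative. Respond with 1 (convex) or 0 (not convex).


The Hessian of f(x,y) = 1*x^2 - 3*x*y + 7*y^2 + 5*x + 2*y + 8 is:
H = [[2, -3], [-3, 14]]
Trace = 2 + 14 = 16
Determinant = 2*14 - (-3)^2 = 19
Discriminant = (16)^2 - 4*19 = 180.0
Eigenvalues: lambda_1 = 1.2918, lambda_2 = 14.7082
The function is convex.

1


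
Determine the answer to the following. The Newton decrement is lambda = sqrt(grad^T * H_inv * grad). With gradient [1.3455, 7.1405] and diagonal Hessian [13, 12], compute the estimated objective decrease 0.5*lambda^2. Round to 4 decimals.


Step 1: H is diagonal, so H^(-1) * g = [0.1035, 0.595].
Step 2: g^T H^(-1) g = sum_i g_i^2 / H_ii
  = (1.3455)^2/13 + (7.1405)^2/12
  = 0.1393 + 4.2489 = 4.3882
Step 3: Objective decrease = 0.5 * g^T H^(-1) g = 2.1941


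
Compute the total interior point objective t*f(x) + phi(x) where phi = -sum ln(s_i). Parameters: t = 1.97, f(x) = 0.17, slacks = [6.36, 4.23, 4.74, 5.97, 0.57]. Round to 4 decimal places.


Step 1: Compute log-barrier.
ln values: [1.85, 1.4422, 1.556, 1.7867, -0.5621]
phi = -(1.85 + 1.4422 + 1.556 + 1.7867 - 0.5621) = -6.0729
Step 2: Compute augmented objective.
t*f(x) = 1.97*0.17 = 0.3349
Total = 0.3349 - 6.0729 = -5.738


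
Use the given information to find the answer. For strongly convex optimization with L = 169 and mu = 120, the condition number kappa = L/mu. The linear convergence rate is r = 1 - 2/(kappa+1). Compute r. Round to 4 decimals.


Step 1: Compute the condition number.
kappa = L/mu = 169/120 = 1.4083
Step 2: Compute the convergence rate.
r = 1 - 2/(kappa + 1) = 1 - 2*mu/(L + mu) = (L - mu)/(L + mu) = 49/289 = 0.1696


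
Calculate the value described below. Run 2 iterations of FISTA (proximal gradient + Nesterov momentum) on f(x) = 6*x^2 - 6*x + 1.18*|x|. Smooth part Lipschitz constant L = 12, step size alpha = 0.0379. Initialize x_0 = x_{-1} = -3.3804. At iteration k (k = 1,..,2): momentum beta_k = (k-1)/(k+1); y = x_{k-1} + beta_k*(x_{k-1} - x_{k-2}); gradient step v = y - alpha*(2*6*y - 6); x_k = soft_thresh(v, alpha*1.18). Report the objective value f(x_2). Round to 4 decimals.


FISTA on f(x) = 6*x^2 - 6*x + 1.18*|x|
L = 12, alpha = 0.0379
Iteration 1: beta = 0.0, y = -3.3804 + 0.0*(-3.3804 + 3.3804) = -3.3804
  grad(y) = -46.5648, v = y - alpha*grad = -1.6156
  prox(v) = soft_thresh(-1.6156, 0.0447) = -1.5709
Iteration 2: beta = 0.3333, y = -1.5709 + 0.3333*(-1.5709 + 3.3804) = -0.9677
  grad(y) = -17.6124, v = y - alpha*grad = -0.3002
  prox(v) = soft_thresh(-0.3002, 0.0447) = -0.2555
f(x_2) = 6*(-0.2555)^2 - 6*(-0.2555) + 1.18*|-0.2555| = 2.2258


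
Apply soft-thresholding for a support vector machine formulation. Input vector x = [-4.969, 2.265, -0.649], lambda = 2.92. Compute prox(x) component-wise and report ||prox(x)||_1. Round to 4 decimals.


Soft-thresholding with lambda = 2.92:
prox(-4.969) = sign(-4.969)*max(|-4.969| - 2.92, 0) = -2.049
prox(2.265) = sign(2.265)*max(|2.265| - 2.92, 0) = 0.0
prox(-0.649) = sign(-0.649)*max(|-0.649| - 2.92, 0) = 0.0
prox(x) = [-2.049, 0.0, 0.0]
||prox(x)||_1 = 2.049 + 0.0 + 0.0 = 2.049


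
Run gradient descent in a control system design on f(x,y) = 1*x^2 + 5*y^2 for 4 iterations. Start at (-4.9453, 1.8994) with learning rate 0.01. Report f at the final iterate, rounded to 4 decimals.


Gradient descent on f(x,y) = 1*x^2 + 5*y^2.
Starting point: (-4.9453, 1.8994), alpha = 0.01
Step 1: grad_x = 2*1*-4.9453 = -9.8906, grad_y = 2*5*1.8994 = 18.994
  x_1 = -4.9453 - 0.01*-9.8906 = -4.8464
  y_1 = 1.8994 - 0.01*18.994 = 1.7095
Step 2: grad_x = 2*1*-4.8464 = -9.6928, grad_y = 2*5*1.7095 = 17.0946
  x_2 = -4.8464 - 0.01*-9.6928 = -4.7495
  y_2 = 1.7095 - 0.01*17.0946 = 1.5385
Step 3: grad_x = 2*1*-4.7495 = -9.4989, grad_y = 2*5*1.5385 = 15.3851
  x_3 = -4.7495 - 0.01*-9.4989 = -4.6545
  y_3 = 1.5385 - 0.01*15.3851 = 1.3847
Step 4: grad_x = 2*1*-4.6545 = -9.309, grad_y = 2*5*1.3847 = 13.8466
  x_4 = -4.6545 - 0.01*-9.309 = -4.5614
  y_4 = 1.3847 - 0.01*13.8466 = 1.2462
f(-4.5614, 1.2462) = 1*(-4.5614)^2 + 5*1.2462^2 = 28.5713


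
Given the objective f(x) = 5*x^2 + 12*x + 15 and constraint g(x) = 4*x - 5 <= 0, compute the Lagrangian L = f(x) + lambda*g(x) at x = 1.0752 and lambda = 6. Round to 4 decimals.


Step 1: Evaluate f(x).
f(1.0752) = 5*1.0752^2 + 12*1.0752 + 15 = 33.6827
Step 2: Evaluate g(x).
g(1.0752) = 4*1.0752 - 5 = -0.6992
Step 3: Compute Lagrangian.
L = 33.6827 + 6*-0.6992 = 29.4875


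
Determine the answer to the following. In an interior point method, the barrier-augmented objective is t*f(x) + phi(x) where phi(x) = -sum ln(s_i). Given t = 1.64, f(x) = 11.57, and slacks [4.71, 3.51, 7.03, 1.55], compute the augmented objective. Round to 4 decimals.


Step 1: Compute log-barrier.
ln values: [1.5497, 1.2556, 1.9502, 0.4383]
phi = -(1.5497 + 1.2556 + 1.9502 + 0.4383) = -5.1937
Step 2: Compute augmented objective.
t*f(x) = 1.64*11.57 = 18.9748
Total = 18.9748 - 5.1937 = 13.7811


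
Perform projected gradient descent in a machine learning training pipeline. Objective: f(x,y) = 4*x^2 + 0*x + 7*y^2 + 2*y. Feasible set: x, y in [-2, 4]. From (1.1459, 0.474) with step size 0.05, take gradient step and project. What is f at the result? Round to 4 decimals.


Step 1: Compute gradient at (1.1459, 0.474).
grad_x = 2*4*1.1459 + 0 = 9.1672
grad_y = 2*7*0.474 + 2 = 8.636
Step 2: Gradient step.
x_raw = 1.1459 - 0.05*9.1672 = 0.6875
y_raw = 0.474 - 0.05*8.636 = 0.0422
Step 3: Project onto [-2, 4].
x_proj = clip(0.6875) = 0.6875
y_proj = clip(0.0422) = 0.0422
Step 4: Evaluate f.
f(0.6875, 0.0422) = 1.9877


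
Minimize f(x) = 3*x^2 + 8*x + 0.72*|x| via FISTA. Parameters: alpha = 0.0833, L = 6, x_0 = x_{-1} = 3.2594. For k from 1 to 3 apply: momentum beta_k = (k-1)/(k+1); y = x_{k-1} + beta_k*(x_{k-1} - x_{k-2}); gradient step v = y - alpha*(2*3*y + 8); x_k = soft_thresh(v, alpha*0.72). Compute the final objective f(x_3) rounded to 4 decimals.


FISTA on f(x) = 3*x^2 + 8*x + 0.72*|x|
L = 6, alpha = 0.0833
Iteration 1: beta = 0.0, y = 3.2594 + 0.0*(3.2594 - 3.2594) = 3.2594
  grad(y) = 27.5564, v = y - alpha*grad = 0.964
  prox(v) = soft_thresh(0.964, 0.06) = 0.904
Iteration 2: beta = 0.3333, y = 0.904 + 0.3333*(0.904 - 3.2594) = 0.1188
  grad(y) = 8.713, v = y - alpha*grad = -0.607
  prox(v) = soft_thresh(-0.607, 0.06) = -0.547
Iteration 3: beta = 0.5, y = -0.547 + 0.5*(-0.547 - 0.904) = -1.2725
  grad(y) = 0.3652, v = y - alpha*grad = -1.3029
  prox(v) = soft_thresh(-1.3029, 0.06) = -1.2429
f(x_3) = 3*(-1.2429)^2 + 8*(-1.2429) + 0.72*|-1.2429| = -4.4139


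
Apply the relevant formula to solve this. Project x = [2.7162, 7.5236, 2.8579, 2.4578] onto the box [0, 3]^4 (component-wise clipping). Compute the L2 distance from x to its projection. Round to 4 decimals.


Project each component onto [0, 3].
clip(2.7162) = 2.7162, clip(7.5236) = 3.0, clip(2.8579) = 2.8579, clip(2.4578) = 2.4578
Projection = [2.7162, 3.0, 2.8579, 2.4578]
Squared diffs: [0.0, 20.463, 0.0, 0.0]
Distance = sqrt(20.463) = 4.5236


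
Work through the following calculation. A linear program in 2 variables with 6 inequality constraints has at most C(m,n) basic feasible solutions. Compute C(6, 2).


Each vertex corresponds to some choice of n active constraints out of m, so the number of vertices is at most C(m, n) = m! / (n!(m-n)!).
m = 6, n = 2
Numerator: 6 * 5
Denominator: 2! = 2
C(6, 2) = 15


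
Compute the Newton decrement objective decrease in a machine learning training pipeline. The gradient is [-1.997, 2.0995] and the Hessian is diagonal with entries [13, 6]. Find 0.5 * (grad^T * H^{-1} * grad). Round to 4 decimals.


Step 1: H is diagonal, so H^(-1) * g = [-0.1536, 0.3499].
Step 2: g^T H^(-1) g = sum_i g_i^2 / H_ii
  = (-1.997)^2/13 + (2.0995)^2/6
  = 0.3068 + 0.7347 = 1.0414
Step 3: Objective decrease = 0.5 * g^T H^(-1) g = 0.5207


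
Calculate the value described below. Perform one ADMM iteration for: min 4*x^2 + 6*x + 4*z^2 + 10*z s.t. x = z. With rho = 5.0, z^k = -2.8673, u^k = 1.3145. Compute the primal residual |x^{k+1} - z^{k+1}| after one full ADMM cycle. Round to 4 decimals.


ADMM iteration with rho = 5.0, z^k = -2.8673, u^k = 1.3145
Step 1: x-update.
Minimize 4*x^2 + 6*x + (5.0/2)*(x + 2.8673 + 1.3145)^2
FOC: (2*4 + 5.0)*x = -6 + 5.0*(-2.8673 - 1.3145)
x^{k+1} = -2.0699
Step 2: z-update.
Minimize 4*z^2 + 10*z + (5.0/2)*(-2.0699 - z + 1.3145)^2
FOC: (2*4 + 5.0)*z = -10 + 5.0*(-2.0699 + 1.3145)
z^{k+1} = -1.0598
Step 3: u-update.
u^{k+1} = 1.3145 - 2.0699 + 1.0598 = 0.3044
Step 4: Primal residual = |-2.0699 + 1.0598| = 1.0101


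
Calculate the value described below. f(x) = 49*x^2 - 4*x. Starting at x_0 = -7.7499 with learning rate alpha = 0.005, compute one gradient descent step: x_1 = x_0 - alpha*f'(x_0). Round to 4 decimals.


We compute the gradient at x_0 and apply the update.
f'(x) = 98*x - 4
f'(-7.7499) = 98*-7.7499 - 4 = -763.4902
x_1 = -7.7499 - 0.005*-763.4902 = -3.9324


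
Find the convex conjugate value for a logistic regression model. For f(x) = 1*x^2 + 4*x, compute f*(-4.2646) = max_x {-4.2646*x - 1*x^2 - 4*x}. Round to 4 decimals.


f*(y) = sup_x {y*x - a*x^2 - b*x} = sup_x {(y-b)*x - a*x^2}
FOC: (y - b) - 2a*x = 0 => x* = (y - b)/(2a)
x* = (-4.2646 - 4)/(2*1) = -4.1323
f*(-4.2646) = (y-b)^2/(4a) = (-4.2646 - 4)^2/(4*1)
= 68.3036/4 = 17.0759


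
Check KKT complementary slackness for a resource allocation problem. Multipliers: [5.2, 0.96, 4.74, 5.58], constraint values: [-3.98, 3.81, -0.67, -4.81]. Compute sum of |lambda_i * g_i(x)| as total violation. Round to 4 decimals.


KKT complementary slackness check:
lambda_1 * g_1 = 5.2 * -3.98 = -20.696
lambda_2 * g_2 = 0.96 * 3.81 = 3.6576
lambda_3 * g_3 = 4.74 * -0.67 = -3.1758
lambda_4 * g_4 = 5.58 * -4.81 = -26.8398
Total violation = 20.696 + 3.6576 + 3.1758 + 26.8398 = 54.3692


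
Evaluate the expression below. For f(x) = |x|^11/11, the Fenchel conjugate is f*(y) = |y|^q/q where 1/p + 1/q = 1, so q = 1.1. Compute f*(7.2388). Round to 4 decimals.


The conjugate exponent q satisfies 1/p + 1/q = 1.
p = 11, so q = 11/(11 - 1) = 1.1
|y|^q = 7.2388^1.1 = 8.8233
f*(7.2388) = 8.8233 / 1.1 = 8.0212


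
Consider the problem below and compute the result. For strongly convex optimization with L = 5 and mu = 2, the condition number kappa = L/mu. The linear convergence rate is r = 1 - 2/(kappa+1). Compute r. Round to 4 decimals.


Step 1: Compute the condition number.
kappa = L/mu = 5/2 = 2.5
Step 2: Compute the convergence rate.
r = 1 - 2/(kappa + 1) = 1 - 2*mu/(L + mu) = (L - mu)/(L + mu) = 3/7 = 0.4286


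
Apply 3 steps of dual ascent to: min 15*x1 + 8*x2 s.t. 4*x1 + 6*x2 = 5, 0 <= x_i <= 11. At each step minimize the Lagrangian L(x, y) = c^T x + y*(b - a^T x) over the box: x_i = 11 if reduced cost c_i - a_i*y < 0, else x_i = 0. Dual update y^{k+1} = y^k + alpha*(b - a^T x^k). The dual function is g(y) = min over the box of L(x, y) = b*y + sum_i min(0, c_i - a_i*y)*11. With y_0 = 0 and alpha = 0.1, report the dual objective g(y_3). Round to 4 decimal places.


Dual ascent for LP: min 15*x1 + 8*x2, 4*x1 + 6*x2 = 5, 0 <= x_i <= 11
Step 1: y^k = 0.0, reduced costs: (15.0, 8.0)
  x^k = (0.0, 0.0), subgradient = b - a^T x = 5.0
  y^{k+1} = 0.0 + 0.1*5.0 = 0.5
Step 2: y^k = 0.5, reduced costs: (13.0, 5.0)
  x^k = (0.0, 0.0), subgradient = b - a^T x = 5.0
  y^{k+1} = 0.5 + 0.1*5.0 = 1.0
Step 3: y^k = 1.0, reduced costs: (11.0, 2.0)
  x^k = (0.0, 0.0), subgradient = b - a^T x = 5.0
  y^{k+1} = 1.0 + 0.1*5.0 = 1.5
Dual objective at y_3 = 1.5: reduced costs (9.0, -1.0), box minimizer x = (0.0, 11.0)
g(y_3) = b*y + (c1 - a1*y)*x1 + (c2 - a2*y)*x2 = 5*1.5 + 9.0*0.0 + (-1.0)*11.0 = 7.5 + 0.0 - 11.0 = -3.5


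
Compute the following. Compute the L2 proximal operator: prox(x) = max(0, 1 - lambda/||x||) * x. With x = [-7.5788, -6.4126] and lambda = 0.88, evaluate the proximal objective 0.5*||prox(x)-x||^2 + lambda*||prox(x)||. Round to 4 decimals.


Step 1: Compute ||x||.
||x|| = 9.9277
Step 2: Compute scaling factor.
scale = max(0, 1 - 0.88/9.9277) = 0.9114
Step 3: prox(x) = [-6.907, -5.8442]
||prox(x)|| = 9.0477
Step 4: Proximal objective.
0.5*||prox-x||^2 = 0.3872
lambda*||prox|| = 7.962
Total = 8.3492


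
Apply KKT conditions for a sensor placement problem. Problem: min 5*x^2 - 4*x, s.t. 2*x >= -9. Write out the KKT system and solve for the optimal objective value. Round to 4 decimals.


Step 1: Try lambda = 0 (constraint inactive).
Stationarity: 2*5*x - 4 = 0
x* = 4/(2*5) = 0.4
Check constraint: 2*0.4 = 0.8 >= -9 -- satisfied.
Step 2: Compute optimal value.
f(x*) = 5*0.4^2 - 4*0.4 = -0.8


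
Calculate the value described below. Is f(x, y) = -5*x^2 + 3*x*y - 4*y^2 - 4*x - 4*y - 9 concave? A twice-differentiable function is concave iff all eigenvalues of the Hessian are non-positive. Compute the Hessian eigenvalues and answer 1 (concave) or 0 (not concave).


The Hessian of f(x,y) = -5*x^2 + 3*x*y - 4*y^2 - 4*x - 4*y - 9 is:
H = [[-10, 3], [3, -8]]
Trace = -10 - 8 = -18
Determinant = -10*-8 - (3)^2 = 71
Discriminant = (-18)^2 - 4*71 = 40.0
Eigenvalues: lambda_1 = -12.1623, lambda_2 = -5.8377
The function is concave.

1


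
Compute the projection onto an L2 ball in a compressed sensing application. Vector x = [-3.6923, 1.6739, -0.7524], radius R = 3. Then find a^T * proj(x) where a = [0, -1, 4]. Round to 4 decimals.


Step 1: Compute ||x|| (intermediates to 6 decimals).
||x|| = sqrt((-3.6923)^2 + 1.6739^2 + (-0.7524)^2) = 4.123242
Step 2: Project.
Since ||x|| > R, scale = R/||x|| = 3/4.123242 = 0.727583, proj(x) = scale * x
proj(x) = [-2.686455, 1.217901, -0.547433]
Step 3: Dot product.
a^T * proj(x) = 0*(-2.686455) - 1*1.217901 + 4*(-0.547433) = -3.4076


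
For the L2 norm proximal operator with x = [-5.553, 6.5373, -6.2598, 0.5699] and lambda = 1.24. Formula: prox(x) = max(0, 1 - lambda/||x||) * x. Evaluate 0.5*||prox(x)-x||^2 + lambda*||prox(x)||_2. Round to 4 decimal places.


Step 1: Compute ||x||.
||x|| = 10.634
Step 2: Compute scaling factor.
scale = max(0, 1 - 1.24/10.634) = 0.8834
Step 3: prox(x) = [-4.9055, 5.775, -5.5299, 0.5034]
||prox(x)|| = 9.394
Step 4: Proximal objective.
0.5*||prox-x||^2 = 0.7688
lambda*||prox|| = 11.6486
Total = 12.4174


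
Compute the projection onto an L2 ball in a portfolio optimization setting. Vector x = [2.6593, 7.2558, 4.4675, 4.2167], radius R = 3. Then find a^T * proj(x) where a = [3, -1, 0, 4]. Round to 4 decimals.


Step 1: Compute ||x|| (intermediates to 6 decimals).
||x|| = sqrt(2.6593^2 + 7.2558^2 + 4.4675^2 + 4.2167^2) = 9.872063
Step 2: Project.
Since ||x|| > R, scale = R/||x|| = 3/9.872063 = 0.303888, proj(x) = scale * x
proj(x) = [0.808129, 2.204951, 1.35762, 1.281405]
Step 3: Dot product.
a^T * proj(x) = 3*0.808129 - 1*2.204951 + 0*1.35762 + 4*1.281405 = 5.3451


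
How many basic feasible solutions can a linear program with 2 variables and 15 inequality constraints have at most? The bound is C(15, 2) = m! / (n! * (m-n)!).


Each vertex corresponds to some choice of n active constraints out of m, so the number of vertices is at most C(m, n) = m! / (n!(m-n)!).
m = 15, n = 2
Numerator: 15 * 14
Denominator: 2! = 2
C(15, 2) = 105


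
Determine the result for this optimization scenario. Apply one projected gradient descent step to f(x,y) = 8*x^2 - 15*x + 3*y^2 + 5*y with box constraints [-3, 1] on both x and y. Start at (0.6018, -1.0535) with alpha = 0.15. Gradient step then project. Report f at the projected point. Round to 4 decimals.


Step 1: Compute gradient at (0.6018, -1.0535).
grad_x = 2*8*0.6018 - 15 = -5.3712
grad_y = 2*3*-1.0535 + 5 = -1.321
Step 2: Gradient step.
x_raw = 0.6018 - 0.15*-5.3712 = 1.4075
y_raw = -1.0535 - 0.15*-1.321 = -0.8554
Step 3: Project onto [-3, 1].
x_proj = clip(1.4075) = 1.0
y_proj = clip(-0.8554) = -0.8554
Step 4: Evaluate f.
f(1.0, -0.8554) = -9.0819


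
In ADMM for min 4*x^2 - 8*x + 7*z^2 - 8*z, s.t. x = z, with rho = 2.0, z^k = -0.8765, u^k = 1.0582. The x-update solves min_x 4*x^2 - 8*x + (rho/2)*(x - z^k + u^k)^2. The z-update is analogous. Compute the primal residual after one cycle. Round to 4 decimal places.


ADMM iteration with rho = 2.0, z^k = -0.8765, u^k = 1.0582
Step 1: x-update.
Minimize 4*x^2 - 8*x + (2.0/2)*(x + 0.8765 + 1.0582)^2
FOC: (2*4 + 2.0)*x = 8 + 2.0*(-0.8765 - 1.0582)
x^{k+1} = 0.4131
Step 2: z-update.
Minimize 7*z^2 - 8*z + (2.0/2)*(0.4131 - z + 1.0582)^2
FOC: (2*7 + 2.0)*z = 8 + 2.0*(0.4131 + 1.0582)
z^{k+1} = 0.6839
Step 3: u-update.
u^{k+1} = 1.0582 + 0.4131 - 0.6839 = 0.7874
Step 4: Primal residual = |0.4131 - 0.6839| = 0.2708


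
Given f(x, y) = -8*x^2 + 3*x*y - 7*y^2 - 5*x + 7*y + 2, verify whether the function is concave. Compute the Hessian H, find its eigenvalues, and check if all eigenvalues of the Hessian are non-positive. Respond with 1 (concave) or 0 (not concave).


The Hessian of f(x,y) = -8*x^2 + 3*x*y - 7*y^2 - 5*x + 7*y + 2 is:
H = [[-16, 3], [3, -14]]
Trace = -16 - 14 = -30
Determinant = -16*-14 - (3)^2 = 215
Discriminant = (-30)^2 - 4*215 = 40.0
Eigenvalues: lambda_1 = -18.1623, lambda_2 = -11.8377
The function is concave.

1


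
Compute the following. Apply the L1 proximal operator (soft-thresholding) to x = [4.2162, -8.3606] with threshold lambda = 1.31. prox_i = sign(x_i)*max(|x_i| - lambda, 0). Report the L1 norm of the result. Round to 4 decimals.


Soft-thresholding with lambda = 1.31:
prox(4.2162) = sign(4.2162)*max(|4.2162| - 1.31, 0) = 2.9062
prox(-8.3606) = sign(-8.3606)*max(|-8.3606| - 1.31, 0) = -7.0506
prox(x) = [2.9062, -7.0506]
||prox(x)||_1 = 2.9062 + 7.0506 = 9.9568


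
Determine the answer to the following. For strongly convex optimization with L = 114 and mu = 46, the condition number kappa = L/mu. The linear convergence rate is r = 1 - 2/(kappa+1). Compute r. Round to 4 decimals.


Step 1: Compute the condition number.
kappa = L/mu = 114/46 = 2.4783
Step 2: Compute the convergence rate.
r = 1 - 2/(kappa + 1) = 1 - 2*mu/(L + mu) = (L - mu)/(L + mu) = 68/160 = 0.425


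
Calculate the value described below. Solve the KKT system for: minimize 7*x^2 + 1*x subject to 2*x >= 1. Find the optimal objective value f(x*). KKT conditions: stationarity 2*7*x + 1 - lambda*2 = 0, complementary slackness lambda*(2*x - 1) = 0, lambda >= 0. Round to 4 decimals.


Step 1: Try lambda = 0 (constraint inactive).
x_unc = -1/(2*7) = -0.0714
Check: 2*-0.0714 = -0.1428 < 1 -- violated!
Step 2: Constraint must be active: 2*x = 1
x* = 1/2 = 0.5
lambda = (2*7*0.5 + 1)/2 = 4.0
Step 3: Compute optimal value.
f(x*) = 7*0.5^2 + 1*0.5 = 2.25


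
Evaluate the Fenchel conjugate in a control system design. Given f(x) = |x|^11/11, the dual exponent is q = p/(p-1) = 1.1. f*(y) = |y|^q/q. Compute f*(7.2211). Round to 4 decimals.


The conjugate exponent q satisfies 1/p + 1/q = 1.
p = 11, so q = 11/(11 - 1) = 1.1
|y|^q = 7.2211^1.1 = 8.7996
f*(7.2211) = 8.7996 / 1.1 = 7.9997


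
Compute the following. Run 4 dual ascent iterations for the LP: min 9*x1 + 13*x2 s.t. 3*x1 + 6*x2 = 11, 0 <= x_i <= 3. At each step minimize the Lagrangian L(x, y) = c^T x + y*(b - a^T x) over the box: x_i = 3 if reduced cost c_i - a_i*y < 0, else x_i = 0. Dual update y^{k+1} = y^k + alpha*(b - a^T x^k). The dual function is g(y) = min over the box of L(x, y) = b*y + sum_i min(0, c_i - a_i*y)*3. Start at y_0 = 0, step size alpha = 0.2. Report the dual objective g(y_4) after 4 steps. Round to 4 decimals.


Dual ascent for LP: min 9*x1 + 13*x2, 3*x1 + 6*x2 = 11, 0 <= x_i <= 3
Step 1: y^k = 0.0, reduced costs: (9.0, 13.0)
  x^k = (0.0, 0.0), subgradient = b - a^T x = 11.0
  y^{k+1} = 0.0 + 0.2*11.0 = 2.2
Step 2: y^k = 2.2, reduced costs: (2.4, -0.2)
  x^k = (0.0, 3.0), subgradient = b - a^T x = -7.0
  y^{k+1} = 2.2 + 0.2*-7.0 = 0.8
Step 3: y^k = 0.8, reduced costs: (6.6, 8.2)
  x^k = (0.0, 0.0), subgradient = b - a^T x = 11.0
  y^{k+1} = 0.8 + 0.2*11.0 = 3.0
Step 4: y^k = 3.0, reduced costs: (0.0, -5.0)
  x^k = (0.0, 3.0), subgradient = b - a^T x = -7.0
  y^{k+1} = 3.0 + 0.2*-7.0 = 1.6
Dual objective at y_4 = 1.6: reduced costs (4.2, 3.4), box minimizer x = (0.0, 0.0)
g(y_4) = b*y + (c1 - a1*y)*x1 + (c2 - a2*y)*x2 = 11*1.6 + 4.2*0.0 + 3.4*0.0 = 17.6 + 0.0 + 0.0 = 17.6


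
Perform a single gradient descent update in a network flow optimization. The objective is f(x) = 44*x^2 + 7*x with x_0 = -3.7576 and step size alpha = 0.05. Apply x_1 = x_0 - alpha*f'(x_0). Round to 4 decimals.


We compute the gradient at x_0 and apply the update.
f'(x) = 88*x + 7
f'(-3.7576) = 88*-3.7576 + 7 = -323.6688
x_1 = -3.7576 - 0.05*-323.6688 = 12.4258


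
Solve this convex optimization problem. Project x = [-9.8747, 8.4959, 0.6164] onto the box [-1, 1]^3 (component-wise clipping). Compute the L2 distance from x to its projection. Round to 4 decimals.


Project each component onto [-1, 1].
clip(-9.8747) = -1.0, clip(8.4959) = 1.0, clip(0.6164) = 0.6164
Projection = [-1.0, 1.0, 0.6164]
Squared diffs: [78.7603, 56.1885, 0.0]
Distance = sqrt(134.9488) = 11.6167


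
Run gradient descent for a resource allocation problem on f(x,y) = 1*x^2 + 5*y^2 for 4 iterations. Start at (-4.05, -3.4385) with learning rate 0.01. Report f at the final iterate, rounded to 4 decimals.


Gradient descent on f(x,y) = 1*x^2 + 5*y^2.
Starting point: (-4.05, -3.4385), alpha = 0.01
Step 1: grad_x = 2*1*-4.05 = -8.1, grad_y = 2*5*-3.4385 = -34.385
  x_1 = -4.05 - 0.01*-8.1 = -3.969
  y_1 = -3.4385 - 0.01*-34.385 = -3.0947
Step 2: grad_x = 2*1*-3.969 = -7.938, grad_y = 2*5*-3.0947 = -30.9465
  x_2 = -3.969 - 0.01*-7.938 = -3.8896
  y_2 = -3.0947 - 0.01*-30.9465 = -2.7852
Step 3: grad_x = 2*1*-3.8896 = -7.7792, grad_y = 2*5*-2.7852 = -27.8519
  x_3 = -3.8896 - 0.01*-7.7792 = -3.8118
  y_3 = -2.7852 - 0.01*-27.8519 = -2.5067
Step 4: grad_x = 2*1*-3.8118 = -7.6237, grad_y = 2*5*-2.5067 = -25.0667
  x_4 = -3.8118 - 0.01*-7.6237 = -3.7356
  y_4 = -2.5067 - 0.01*-25.0667 = -2.256
f(-3.7356, -2.256) = 1*(-3.7356)^2 + 5*(-2.256)^2 = 39.4023


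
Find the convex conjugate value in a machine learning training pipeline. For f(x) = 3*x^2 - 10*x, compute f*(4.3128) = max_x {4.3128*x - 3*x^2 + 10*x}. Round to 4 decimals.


f*(y) = sup_x {y*x - a*x^2 - b*x} = sup_x {(y-b)*x - a*x^2}
FOC: (y - b) - 2a*x = 0 => x* = (y - b)/(2a)
x* = (4.3128 + 10)/(2*3) = 2.3855
f*(4.3128) = (y-b)^2/(4a) = (4.3128 + 10)^2/(4*3)
= 204.8562/12 = 17.0714


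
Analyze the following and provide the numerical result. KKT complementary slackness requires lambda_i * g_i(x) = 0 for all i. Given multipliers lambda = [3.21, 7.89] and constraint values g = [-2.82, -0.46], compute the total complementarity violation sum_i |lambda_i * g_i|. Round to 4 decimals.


KKT complementary slackness check:
lambda_1 * g_1 = 3.21 * -2.82 = -9.0522
lambda_2 * g_2 = 7.89 * -0.46 = -3.6294
Total violation = 9.0522 + 3.6294 = 12.6816


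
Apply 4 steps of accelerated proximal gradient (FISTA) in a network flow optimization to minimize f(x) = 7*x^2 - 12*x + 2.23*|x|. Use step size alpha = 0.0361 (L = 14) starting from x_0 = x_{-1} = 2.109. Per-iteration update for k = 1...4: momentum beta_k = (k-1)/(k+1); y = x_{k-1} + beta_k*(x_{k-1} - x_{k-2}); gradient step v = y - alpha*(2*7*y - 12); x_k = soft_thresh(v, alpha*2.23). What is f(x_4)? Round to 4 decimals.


FISTA on f(x) = 7*x^2 - 12*x + 2.23*|x|
L = 14, alpha = 0.0361
Iteration 1: beta = 0.0, y = 2.109 + 0.0*(2.109 - 2.109) = 2.109
  grad(y) = 17.526, v = y - alpha*grad = 1.4763
  prox(v) = soft_thresh(1.4763, 0.0805) = 1.3958
Iteration 2: beta = 0.3333, y = 1.3958 + 0.3333*(1.3958 - 2.109) = 1.1581
  grad(y) = 4.2131, v = y - alpha*grad = 1.006
  prox(v) = soft_thresh(1.006, 0.0805) = 0.9255
Iteration 3: beta = 0.5, y = 0.9255 + 0.5*(0.9255 - 1.3958) = 0.6903
  grad(y) = -2.3355, v = y - alpha*grad = 0.7746
  prox(v) = soft_thresh(0.7746, 0.0805) = 0.6941
Iteration 4: beta = 0.6, y = 0.6941 + 0.6*(0.6941 - 0.9255) = 0.5553
  grad(y) = -4.2256, v = y - alpha*grad = 0.7079
  prox(v) = soft_thresh(0.7079, 0.0805) = 0.6274
f(x_4) = 7*0.6274^2 - 12*0.6274 + 2.23*|0.6274| = -3.3742


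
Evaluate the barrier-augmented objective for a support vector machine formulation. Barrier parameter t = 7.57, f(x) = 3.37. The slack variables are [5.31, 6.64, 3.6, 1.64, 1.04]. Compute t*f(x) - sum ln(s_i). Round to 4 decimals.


Step 1: Compute log-barrier.
ln values: [1.6696, 1.8931, 1.2809, 0.4947, 0.0392]
phi = -(1.6696 + 1.8931 + 1.2809 + 0.4947 + 0.0392) = -5.3776
Step 2: Compute augmented objective.
t*f(x) = 7.57*3.37 = 25.5109
Total = 25.5109 - 5.3776 = 20.1333


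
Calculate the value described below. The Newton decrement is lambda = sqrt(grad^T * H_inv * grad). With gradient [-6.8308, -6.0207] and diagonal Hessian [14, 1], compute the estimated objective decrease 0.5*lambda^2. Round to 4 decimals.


Step 1: H is diagonal, so H^(-1) * g = [-0.4879, -6.0207].
Step 2: g^T H^(-1) g = sum_i g_i^2 / H_ii
  = (-6.8308)^2/14 + (-6.0207)^2/1
  = 3.3328 + 36.2488 = 39.5817
Step 3: Objective decrease = 0.5 * g^T H^(-1) g = 19.7908


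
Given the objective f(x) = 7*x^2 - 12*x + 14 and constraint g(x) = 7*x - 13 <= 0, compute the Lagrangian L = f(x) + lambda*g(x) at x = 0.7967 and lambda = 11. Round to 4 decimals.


Step 1: Evaluate f(x).
f(0.7967) = 7*0.7967^2 - 12*0.7967 + 14 = 8.8827
Step 2: Evaluate g(x).
g(0.7967) = 7*0.7967 - 13 = -7.4231
Step 3: Compute Lagrangian.
L = 8.8827 + 11*-7.4231 = -72.7714


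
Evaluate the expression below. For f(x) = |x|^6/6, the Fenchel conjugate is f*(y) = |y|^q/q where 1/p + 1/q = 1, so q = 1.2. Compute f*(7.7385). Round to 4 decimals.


The conjugate exponent q satisfies 1/p + 1/q = 1.
p = 6, so q = 6/(6 - 1) = 1.2
|y|^q = 7.7385^1.2 = 11.6517
f*(7.7385) = 11.6517 / 1.2 = 9.7097


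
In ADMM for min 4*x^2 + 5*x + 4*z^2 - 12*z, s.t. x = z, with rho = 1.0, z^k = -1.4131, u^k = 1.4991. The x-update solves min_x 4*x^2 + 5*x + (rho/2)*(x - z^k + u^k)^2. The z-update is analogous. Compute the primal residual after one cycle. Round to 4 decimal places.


ADMM iteration with rho = 1.0, z^k = -1.4131, u^k = 1.4991
Step 1: x-update.
Minimize 4*x^2 + 5*x + (1.0/2)*(x + 1.4131 + 1.4991)^2
FOC: (2*4 + 1.0)*x = -5 + 1.0*(-1.4131 - 1.4991)
x^{k+1} = -0.8791
Step 2: z-update.
Minimize 4*z^2 - 12*z + (1.0/2)*(-0.8791 - z + 1.4991)^2
FOC: (2*4 + 1.0)*z = 12 + 1.0*(-0.8791 + 1.4991)
z^{k+1} = 1.4022
Step 3: u-update.
u^{k+1} = 1.4991 - 0.8791 - 1.4022 = -0.7823
Step 4: Primal residual = |-0.8791 - 1.4022| = 2.2814


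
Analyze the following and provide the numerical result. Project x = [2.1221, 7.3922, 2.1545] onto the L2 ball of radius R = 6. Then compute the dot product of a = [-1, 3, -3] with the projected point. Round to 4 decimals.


Step 1: Compute ||x|| (intermediates to 6 decimals).
||x|| = sqrt(2.1221^2 + 7.3922^2 + 2.1545^2) = 7.986852
Step 2: Project.
Since ||x|| > R, scale = R/||x|| = 6/7.986852 = 0.751235, proj(x) = scale * x
proj(x) = [1.594196, 5.553279, 1.618536]
Step 3: Dot product.
a^T * proj(x) = -1*1.594196 + 3*5.553279 - 3*1.618536 = 10.21


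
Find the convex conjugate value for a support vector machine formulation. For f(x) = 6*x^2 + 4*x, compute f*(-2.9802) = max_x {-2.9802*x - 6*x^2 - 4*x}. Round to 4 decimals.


f*(y) = sup_x {y*x - a*x^2 - b*x} = sup_x {(y-b)*x - a*x^2}
FOC: (y - b) - 2a*x = 0 => x* = (y - b)/(2a)
x* = (-2.9802 - 4)/(2*6) = -0.5817
f*(-2.9802) = (y-b)^2/(4a) = (-2.9802 - 4)^2/(4*6)
= 48.7232/24 = 2.0301


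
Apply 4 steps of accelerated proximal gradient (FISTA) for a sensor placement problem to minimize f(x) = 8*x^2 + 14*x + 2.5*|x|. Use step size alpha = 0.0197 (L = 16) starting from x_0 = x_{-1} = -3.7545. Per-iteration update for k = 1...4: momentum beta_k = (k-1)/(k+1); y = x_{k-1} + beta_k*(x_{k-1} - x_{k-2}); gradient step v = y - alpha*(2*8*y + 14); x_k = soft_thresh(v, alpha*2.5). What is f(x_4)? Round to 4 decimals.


FISTA on f(x) = 8*x^2 + 14*x + 2.5*|x|
L = 16, alpha = 0.0197
Iteration 1: beta = 0.0, y = -3.7545 + 0.0*(-3.7545 + 3.7545) = -3.7545
  grad(y) = -46.072, v = y - alpha*grad = -2.8469
  prox(v) = soft_thresh(-2.8469, 0.0493) = -2.7976
Iteration 2: beta = 0.3333, y = -2.7976 + 0.3333*(-2.7976 + 3.7545) = -2.4787
  grad(y) = -25.6588, v = y - alpha*grad = -1.9732
  prox(v) = soft_thresh(-1.9732, 0.0493) = -1.9239
Iteration 3: beta = 0.5, y = -1.9239 + 0.5*(-1.9239 + 2.7976) = -1.4871
  grad(y) = -9.7937, v = y - alpha*grad = -1.2942
  prox(v) = soft_thresh(-1.2942, 0.0493) = -1.2449
Iteration 4: beta = 0.6, y = -1.2449 + 0.6*(-1.2449 + 1.9239) = -0.8375
  grad(y) = 0.6, v = y - alpha*grad = -0.8493
  prox(v) = soft_thresh(-0.8493, 0.0493) = -0.8001
f(x_4) = 8*(-0.8001)^2 + 14*(-0.8001) + 2.5*|-0.8001| = -4.0799


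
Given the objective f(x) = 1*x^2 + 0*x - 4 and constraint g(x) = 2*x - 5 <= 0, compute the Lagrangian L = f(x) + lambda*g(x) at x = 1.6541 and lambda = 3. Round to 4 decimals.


Step 1: Evaluate f(x).
f(1.6541) = 1*1.6541^2 + 0*1.6541 - 4 = -1.264
Step 2: Evaluate g(x).
g(1.6541) = 2*1.6541 - 5 = -1.6918
Step 3: Compute Lagrangian.
L = -1.264 + 3*-1.6918 = -6.3394


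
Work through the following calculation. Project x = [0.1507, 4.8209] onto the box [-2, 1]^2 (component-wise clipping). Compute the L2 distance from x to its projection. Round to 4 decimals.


Project each component onto [-2, 1].
clip(0.1507) = 0.1507, clip(4.8209) = 1.0
Projection = [0.1507, 1.0]
Squared diffs: [0.0, 14.5993]
Distance = sqrt(14.5993) = 3.8209


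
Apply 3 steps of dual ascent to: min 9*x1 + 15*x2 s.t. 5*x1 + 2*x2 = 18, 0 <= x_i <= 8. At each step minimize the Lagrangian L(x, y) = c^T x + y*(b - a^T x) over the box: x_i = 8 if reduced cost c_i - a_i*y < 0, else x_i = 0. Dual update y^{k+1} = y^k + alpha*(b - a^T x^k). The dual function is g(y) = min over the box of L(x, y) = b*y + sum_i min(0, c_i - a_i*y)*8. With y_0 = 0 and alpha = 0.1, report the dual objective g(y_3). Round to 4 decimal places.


Dual ascent for LP: min 9*x1 + 15*x2, 5*x1 + 2*x2 = 18, 0 <= x_i <= 8
Step 1: y^k = 0.0, reduced costs: (9.0, 15.0)
  x^k = (0.0, 0.0), subgradient = b - a^T x = 18.0
  y^{k+1} = 0.0 + 0.1*18.0 = 1.8
Step 2: y^k = 1.8, reduced costs: (0.0, 11.4)
  x^k = (0.0, 0.0), subgradient = b - a^T x = 18.0
  y^{k+1} = 1.8 + 0.1*18.0 = 3.6
Step 3: y^k = 3.6, reduced costs: (-9.0, 7.8)
  x^k = (8.0, 0.0), subgradient = b - a^T x = -22.0
  y^{k+1} = 3.6 + 0.1*-22.0 = 1.4
Dual objective at y_3 = 1.4: reduced costs (2.0, 12.2), box minimizer x = (0.0, 0.0)
g(y_3) = b*y + (c1 - a1*y)*x1 + (c2 - a2*y)*x2 = 18*1.4 + 2.0*0.0 + 12.2*0.0 = 25.2 + 0.0 + 0.0 = 25.2


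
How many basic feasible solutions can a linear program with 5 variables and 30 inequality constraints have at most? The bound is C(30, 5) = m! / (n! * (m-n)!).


Each vertex corresponds to some choice of n active constraints out of m, so the number of vertices is at most C(m, n) = m! / (n!(m-n)!).
m = 30, n = 5
Numerator: 30 * 29 * 28 * 27 * 26
Denominator: 5! = 120
C(30, 5) = 142506


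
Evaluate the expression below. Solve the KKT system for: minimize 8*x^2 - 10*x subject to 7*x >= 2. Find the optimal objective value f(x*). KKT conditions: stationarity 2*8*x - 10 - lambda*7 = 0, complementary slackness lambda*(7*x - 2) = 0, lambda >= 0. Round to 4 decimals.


Step 1: Try lambda = 0 (constraint inactive).
Stationarity: 2*8*x - 10 = 0
x* = 10/(2*8) = 0.625
Check constraint: 7*0.625 = 4.375 >= 2 -- satisfied.
Step 2: Compute optimal value.
f(x*) = 8*0.625^2 - 10*0.625 = -3.125


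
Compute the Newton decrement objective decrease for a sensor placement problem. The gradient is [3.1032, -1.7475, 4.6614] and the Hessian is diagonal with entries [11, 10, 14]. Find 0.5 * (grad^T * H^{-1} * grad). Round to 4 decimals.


Step 1: H is diagonal, so H^(-1) * g = [0.2821, -0.1748, 0.333].
Step 2: g^T H^(-1) g = sum_i g_i^2 / H_ii
  = (3.1032)^2/11 + (-1.7475)^2/10 + (4.6614)^2/14
  = 0.8754 + 0.3054 + 1.552 = 2.7329
Step 3: Objective decrease = 0.5 * g^T H^(-1) g = 1.3664


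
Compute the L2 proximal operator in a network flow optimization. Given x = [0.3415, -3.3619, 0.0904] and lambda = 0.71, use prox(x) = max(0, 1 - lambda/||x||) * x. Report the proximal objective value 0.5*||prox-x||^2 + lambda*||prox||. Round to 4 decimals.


Step 1: Compute ||x||.
||x|| = 3.3804
Step 2: Compute scaling factor.
scale = max(0, 1 - 0.71/3.3804) = 0.79
Step 3: prox(x) = [0.2698, -2.6558, 0.0714]
||prox(x)|| = 2.6704
Step 4: Proximal objective.
0.5*||prox-x||^2 = 0.2521
lambda*||prox|| = 1.896
Total = 2.148


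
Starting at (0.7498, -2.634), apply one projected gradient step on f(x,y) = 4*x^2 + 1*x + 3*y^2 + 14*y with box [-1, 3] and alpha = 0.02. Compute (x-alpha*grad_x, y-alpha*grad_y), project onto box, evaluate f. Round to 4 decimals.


Step 1: Compute gradient at (0.7498, -2.634).
grad_x = 2*4*0.7498 + 1 = 6.9984
grad_y = 2*3*-2.634 + 14 = -1.804
Step 2: Gradient step.
x_raw = 0.7498 - 0.02*6.9984 = 0.6098
y_raw = -2.634 - 0.02*-1.804 = -2.5979
Step 3: Project onto [-1, 3].
x_proj = clip(0.6098) = 0.6098
y_proj = clip(-2.5979) = -1.0
Step 4: Evaluate f.
f(0.6098, -1.0) = -8.9026


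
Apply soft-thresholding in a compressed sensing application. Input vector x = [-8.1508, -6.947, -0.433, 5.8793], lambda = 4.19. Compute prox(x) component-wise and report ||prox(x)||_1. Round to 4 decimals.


Soft-thresholding with lambda = 4.19:
prox(-8.1508) = sign(-8.1508)*max(|-8.1508| - 4.19, 0) = -3.9608
prox(-6.947) = sign(-6.947)*max(|-6.947| - 4.19, 0) = -2.757
prox(-0.433) = sign(-0.433)*max(|-0.433| - 4.19, 0) = 0.0
prox(5.8793) = sign(5.8793)*max(|5.8793| - 4.19, 0) = 1.6893
prox(x) = [-3.9608, -2.757, 0.0, 1.6893]
||prox(x)||_1 = 3.9608 + 2.757 + 0.0 + 1.6893 = 8.4071


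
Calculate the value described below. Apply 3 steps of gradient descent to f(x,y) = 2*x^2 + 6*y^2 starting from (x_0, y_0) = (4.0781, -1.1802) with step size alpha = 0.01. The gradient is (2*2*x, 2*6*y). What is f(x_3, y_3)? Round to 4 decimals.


Gradient descent on f(x,y) = 2*x^2 + 6*y^2.
Starting point: (4.0781, -1.1802), alpha = 0.01
Step 1: grad_x = 2*2*4.0781 = 16.3124, grad_y = 2*6*-1.1802 = -14.1624
  x_1 = 4.0781 - 0.01*16.3124 = 3.915
  y_1 = -1.1802 - 0.01*-14.1624 = -1.0386
Step 2: grad_x = 2*2*3.915 = 15.6599, grad_y = 2*6*-1.0386 = -12.4629
  x_2 = 3.915 - 0.01*15.6599 = 3.7584
  y_2 = -1.0386 - 0.01*-12.4629 = -0.9139
Step 3: grad_x = 2*2*3.7584 = 15.0335, grad_y = 2*6*-0.9139 = -10.9674
  x_3 = 3.7584 - 0.01*15.0335 = 3.608
  y_3 = -0.9139 - 0.01*-10.9674 = -0.8043
f(3.608, -0.8043) = 2*3.608^2 + 6*(-0.8043)^2 = 29.9171


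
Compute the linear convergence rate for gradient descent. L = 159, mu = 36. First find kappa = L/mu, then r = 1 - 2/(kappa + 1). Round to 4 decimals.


Step 1: Compute the condition number.
kappa = L/mu = 159/36 = 4.4167
Step 2: Compute the convergence rate.
r = 1 - 2/(kappa + 1) = 1 - 2*mu/(L + mu) = (L - mu)/(L + mu) = 123/195 = 0.6308


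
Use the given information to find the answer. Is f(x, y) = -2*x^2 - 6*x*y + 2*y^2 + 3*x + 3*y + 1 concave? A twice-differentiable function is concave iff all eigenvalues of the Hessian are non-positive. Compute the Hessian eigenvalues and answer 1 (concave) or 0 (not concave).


The Hessian of f(x,y) = -2*x^2 - 6*x*y + 2*y^2 + 3*x + 3*y + 1 is:
H = [[-4, -6], [-6, 4]]
Trace = -4 + 4 = 0
Determinant = -4*4 - (-6)^2 = -52
Discriminant = (0)^2 - 4*-52 = 208.0
Eigenvalues: lambda_1 = -7.2111, lambda_2 = 7.2111
The function is not concave.

0


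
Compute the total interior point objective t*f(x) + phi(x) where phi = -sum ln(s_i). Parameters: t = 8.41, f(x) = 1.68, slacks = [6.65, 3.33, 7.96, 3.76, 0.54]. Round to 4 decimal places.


Step 1: Compute log-barrier.
ln values: [1.8946, 1.203, 2.0744, 1.3244, -0.6162]
phi = -(1.8946 + 1.203 + 2.0744 + 1.3244 - 0.6162) = -5.8803
Step 2: Compute augmented objective.
t*f(x) = 8.41*1.68 = 14.1288
Total = 14.1288 - 5.8803 = 8.2485


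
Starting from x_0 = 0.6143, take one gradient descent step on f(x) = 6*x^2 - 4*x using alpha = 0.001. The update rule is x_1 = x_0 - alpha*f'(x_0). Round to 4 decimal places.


We compute the gradient at x_0 and apply the update.
f'(x) = 12*x - 4
f'(0.6143) = 12*0.6143 - 4 = 3.3716
x_1 = 0.6143 - 0.001*3.3716 = 0.6109


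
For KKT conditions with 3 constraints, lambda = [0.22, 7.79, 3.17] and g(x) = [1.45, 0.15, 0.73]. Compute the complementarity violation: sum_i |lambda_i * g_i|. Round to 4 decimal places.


KKT complementary slackness check:
lambda_1 * g_1 = 0.22 * 1.45 = 0.319
lambda_2 * g_2 = 7.79 * 0.15 = 1.1685
lambda_3 * g_3 = 3.17 * 0.73 = 2.3141
Total violation = 0.319 + 1.1685 + 2.3141 = 3.8016


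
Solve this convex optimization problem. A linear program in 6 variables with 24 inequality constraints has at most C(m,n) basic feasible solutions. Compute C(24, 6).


Each vertex corresponds to some choice of n active constraints out of m, so the number of vertices is at most C(m, n) = m! / (n!(m-n)!).
m = 24, n = 6
Numerator: 24 * 23 * 22 * 21 * 20 * 19
Denominator: 6! = 720
C(24, 6) = 134596


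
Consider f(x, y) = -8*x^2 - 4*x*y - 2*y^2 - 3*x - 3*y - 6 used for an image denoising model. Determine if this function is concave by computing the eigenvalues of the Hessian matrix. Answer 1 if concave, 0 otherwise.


The Hessian of f(x,y) = -8*x^2 - 4*x*y - 2*y^2 - 3*x - 3*y - 6 is:
H = [[-16, -4], [-4, -4]]
Trace = -16 - 4 = -20
Determinant = -16*-4 - (-4)^2 = 48
Discriminant = (-20)^2 - 4*48 = 208.0
Eigenvalues: lambda_1 = -17.2111, lambda_2 = -2.7889
The function is concave.

1


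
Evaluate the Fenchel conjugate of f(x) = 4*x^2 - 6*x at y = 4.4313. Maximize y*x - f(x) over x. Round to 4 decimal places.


f*(y) = sup_x {y*x - a*x^2 - b*x} = sup_x {(y-b)*x - a*x^2}
FOC: (y - b) - 2a*x = 0 => x* = (y - b)/(2a)
x* = (4.4313 + 6)/(2*4) = 1.3039
f*(4.4313) = (y-b)^2/(4a) = (4.4313 + 6)^2/(4*4)
= 108.812/16 = 6.8008


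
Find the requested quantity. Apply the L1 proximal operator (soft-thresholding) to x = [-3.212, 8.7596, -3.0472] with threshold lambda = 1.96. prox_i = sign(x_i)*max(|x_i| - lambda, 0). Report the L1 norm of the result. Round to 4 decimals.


Soft-thresholding with lambda = 1.96:
prox(-3.212) = sign(-3.212)*max(|-3.212| - 1.96, 0) = -1.252
prox(8.7596) = sign(8.7596)*max(|8.7596| - 1.96, 0) = 6.7996
prox(-3.0472) = sign(-3.0472)*max(|-3.0472| - 1.96, 0) = -1.0872
prox(x) = [-1.252, 6.7996, -1.0872]
||prox(x)||_1 = 1.252 + 6.7996 + 1.0872 = 9.1388


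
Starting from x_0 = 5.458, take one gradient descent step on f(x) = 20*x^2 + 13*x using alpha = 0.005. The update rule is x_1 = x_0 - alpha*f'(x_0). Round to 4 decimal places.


We compute the gradient at x_0 and apply the update.
f'(x) = 40*x + 13
f'(5.458) = 40*5.458 + 13 = 231.32
x_1 = 5.458 - 0.005*231.32 = 4.3014


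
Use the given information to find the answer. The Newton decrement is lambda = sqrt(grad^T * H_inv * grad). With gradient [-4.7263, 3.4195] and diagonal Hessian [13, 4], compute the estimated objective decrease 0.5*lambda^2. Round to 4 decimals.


Step 1: H is diagonal, so H^(-1) * g = [-0.3636, 0.8549].
Step 2: g^T H^(-1) g = sum_i g_i^2 / H_ii
  = (-4.7263)^2/13 + (3.4195)^2/4
  = 1.7183 + 2.9232 = 4.6415
Step 3: Objective decrease = 0.5 * g^T H^(-1) g = 2.3208
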